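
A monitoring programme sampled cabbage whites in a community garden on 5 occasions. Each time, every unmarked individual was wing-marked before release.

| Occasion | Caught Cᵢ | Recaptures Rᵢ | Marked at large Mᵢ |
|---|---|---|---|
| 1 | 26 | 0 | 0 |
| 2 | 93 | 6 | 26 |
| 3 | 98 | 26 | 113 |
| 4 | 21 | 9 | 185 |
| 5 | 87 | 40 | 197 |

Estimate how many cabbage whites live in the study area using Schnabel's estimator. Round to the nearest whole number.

N ≈ 426

Σ MᵢCᵢ = 0·26 + 26·93 + 113·98 + 185·21 + 197·87 = 0 + 2418 + 11074 + 3885 + 17139 = 34516
Σ Rᵢ = 0 + 6 + 26 + 9 + 40 = 81
N̂ = 34516 / 81 ≈ 426.1 → 426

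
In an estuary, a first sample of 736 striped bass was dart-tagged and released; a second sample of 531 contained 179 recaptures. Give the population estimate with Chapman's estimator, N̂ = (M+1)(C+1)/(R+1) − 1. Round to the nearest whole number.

N̂ = (736+1)(531+1)/(179+1) − 1 = 737·532/180 − 1
= 392084/180 − 1 ≈ 2178.2 − 1 ≈ 2177.2 → 2177

N ≈ 2177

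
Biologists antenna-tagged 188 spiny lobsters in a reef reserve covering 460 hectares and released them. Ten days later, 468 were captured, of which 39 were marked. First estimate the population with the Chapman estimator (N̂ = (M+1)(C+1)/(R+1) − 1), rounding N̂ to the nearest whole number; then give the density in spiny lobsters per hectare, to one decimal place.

density ≈ 4.8 spiny lobsters per hectare

N̂ = 189·469/40 − 1 = 88641/40 − 1 ≈ 2215.0 → 2215
Density = N̂ / area = 2215 / 460 ≈ 4.82 → 4.8 per hectare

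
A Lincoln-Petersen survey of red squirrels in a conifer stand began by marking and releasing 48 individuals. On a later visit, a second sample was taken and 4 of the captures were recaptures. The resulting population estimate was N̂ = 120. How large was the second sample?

From N = M·C/R: C = N·R / M = 120·4 / 48 = 480 / 48 = 10.

C = 10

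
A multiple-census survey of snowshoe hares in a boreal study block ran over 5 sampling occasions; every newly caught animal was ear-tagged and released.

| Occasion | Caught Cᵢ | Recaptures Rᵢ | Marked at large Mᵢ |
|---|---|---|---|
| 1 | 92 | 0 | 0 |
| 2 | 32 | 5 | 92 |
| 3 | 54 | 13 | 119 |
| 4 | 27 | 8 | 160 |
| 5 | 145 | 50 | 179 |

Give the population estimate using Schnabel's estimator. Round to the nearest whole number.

N ≈ 522

Σ MᵢCᵢ = 0·92 + 92·32 + 119·54 + 160·27 + 179·145 = 0 + 2944 + 6426 + 4320 + 25955 = 39645
Σ Rᵢ = 0 + 5 + 13 + 8 + 50 = 76
N̂ = 39645 / 76 ≈ 521.6 → 522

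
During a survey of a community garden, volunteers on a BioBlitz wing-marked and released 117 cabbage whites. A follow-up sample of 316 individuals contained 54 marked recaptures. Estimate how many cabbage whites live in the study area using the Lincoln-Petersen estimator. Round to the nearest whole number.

N = (117 × 316) / 54 = 36972 / 54 ≈ 684.7 → 685

N ≈ 685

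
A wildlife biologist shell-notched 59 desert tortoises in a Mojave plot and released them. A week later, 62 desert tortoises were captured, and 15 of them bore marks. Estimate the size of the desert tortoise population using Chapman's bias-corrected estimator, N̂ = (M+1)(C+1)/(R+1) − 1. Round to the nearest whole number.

N̂ = (59+1)(62+1)/(15+1) − 1 = 60·63/16 − 1
= 3780/16 − 1 ≈ 236.2 − 1 ≈ 235.2 → 235

N ≈ 235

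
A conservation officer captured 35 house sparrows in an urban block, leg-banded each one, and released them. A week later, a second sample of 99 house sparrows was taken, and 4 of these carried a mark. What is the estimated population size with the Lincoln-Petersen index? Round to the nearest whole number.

Lincoln-Petersen assumes M/N = R/C, so N = M·C / R.
N = (35 × 99) / 4 = 3465 / 4 ≈ 866.2 → 866

N ≈ 866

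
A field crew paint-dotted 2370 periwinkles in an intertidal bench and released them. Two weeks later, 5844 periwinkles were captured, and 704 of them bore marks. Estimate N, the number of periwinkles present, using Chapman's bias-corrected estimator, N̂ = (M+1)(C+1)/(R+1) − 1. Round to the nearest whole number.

N ≈ 19,656

N̂ = (2370+1)(5844+1)/(704+1) − 1 = 2371·5845/705 − 1
= 13858495/705 − 1 ≈ 19657.4 − 1 ≈ 19656.4 → 19656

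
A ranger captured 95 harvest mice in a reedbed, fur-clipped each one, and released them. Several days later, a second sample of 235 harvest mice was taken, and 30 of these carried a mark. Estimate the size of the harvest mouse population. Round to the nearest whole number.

If marked individuals mix randomly, R/C ≈ M/N, giving N ≈ M·C/R.
N = (95 × 235) / 30 = 22325 / 30 ≈ 744.2 → 744

N ≈ 744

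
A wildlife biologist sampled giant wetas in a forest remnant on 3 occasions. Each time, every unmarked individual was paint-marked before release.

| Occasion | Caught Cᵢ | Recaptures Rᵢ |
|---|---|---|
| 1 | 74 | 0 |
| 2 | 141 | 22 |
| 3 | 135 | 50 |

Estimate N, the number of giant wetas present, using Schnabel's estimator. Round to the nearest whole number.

Marked at large before each occasion: Mᵢ = Σⱼ<ᵢ (Cⱼ − Rⱼ) → M1=0, M2=74, M3=193
Σ MᵢCᵢ = 0·74 + 74·141 + 193·135 = 0 + 10434 + 26055 = 36489
Σ Rᵢ = 0 + 22 + 50 = 72
N̂ = 36489 / 72 ≈ 506.8 → 507

N ≈ 507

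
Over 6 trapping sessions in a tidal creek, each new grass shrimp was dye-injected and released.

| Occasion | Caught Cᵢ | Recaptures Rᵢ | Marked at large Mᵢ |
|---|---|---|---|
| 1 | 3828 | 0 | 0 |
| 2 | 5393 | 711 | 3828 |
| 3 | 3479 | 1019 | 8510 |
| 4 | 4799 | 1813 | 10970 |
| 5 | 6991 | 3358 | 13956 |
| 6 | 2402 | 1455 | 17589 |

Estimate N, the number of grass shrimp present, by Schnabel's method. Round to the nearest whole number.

N ≈ 29,046

Σ MᵢCᵢ = 0·3828 + 3828·5393 + 8510·3479 + 10970·4799 + 13956·6991 + 17589·2402 = 0 + 20644404 + 29606290 + 52645030 + 97566396 + 42248778 = 242710898
Σ Rᵢ = 0 + 711 + 1019 + 1813 + 3358 + 1455 = 8356
N̂ = 242710898 / 8356 ≈ 29046.3 → 29046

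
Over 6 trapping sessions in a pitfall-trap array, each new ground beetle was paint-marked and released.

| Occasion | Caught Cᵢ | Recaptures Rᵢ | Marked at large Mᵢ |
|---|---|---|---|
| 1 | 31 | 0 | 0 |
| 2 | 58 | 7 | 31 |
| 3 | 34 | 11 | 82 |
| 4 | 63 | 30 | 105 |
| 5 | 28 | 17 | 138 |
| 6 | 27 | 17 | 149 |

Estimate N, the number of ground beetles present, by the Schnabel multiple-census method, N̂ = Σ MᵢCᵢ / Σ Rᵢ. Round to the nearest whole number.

N ≈ 233

Σ MᵢCᵢ = 0·31 + 31·58 + 82·34 + 105·63 + 138·28 + 149·27 = 0 + 1798 + 2788 + 6615 + 3864 + 4023 = 19088
Σ Rᵢ = 0 + 7 + 11 + 30 + 17 + 17 = 82
N̂ = 19088 / 82 ≈ 232.8 → 233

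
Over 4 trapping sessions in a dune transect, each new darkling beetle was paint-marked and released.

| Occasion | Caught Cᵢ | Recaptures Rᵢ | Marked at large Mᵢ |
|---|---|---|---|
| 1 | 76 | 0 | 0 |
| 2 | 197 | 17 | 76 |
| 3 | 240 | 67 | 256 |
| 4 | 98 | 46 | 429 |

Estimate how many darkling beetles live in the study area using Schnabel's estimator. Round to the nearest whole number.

N ≈ 911

Σ MᵢCᵢ = 0·76 + 76·197 + 256·240 + 429·98 = 0 + 14972 + 61440 + 42042 = 118454
Σ Rᵢ = 0 + 17 + 67 + 46 = 130
N̂ = 118454 / 130 ≈ 911.2 → 911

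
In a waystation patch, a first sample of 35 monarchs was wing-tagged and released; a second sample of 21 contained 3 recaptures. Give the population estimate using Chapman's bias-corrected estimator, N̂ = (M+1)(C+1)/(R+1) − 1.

N = 197

N̂ = (35+1)(21+1)/(3+1) − 1 = 36·22/4 − 1
= 792/4 − 1 = 198 − 1 = 197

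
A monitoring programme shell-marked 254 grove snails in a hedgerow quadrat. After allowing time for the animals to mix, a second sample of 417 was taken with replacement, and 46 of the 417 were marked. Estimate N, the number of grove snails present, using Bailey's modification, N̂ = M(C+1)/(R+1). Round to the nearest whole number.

N ≈ 2259

N̂ = 254·(417+1)/(46+1) = 254·418/47 = 106172/47 ≈ 2259.0 → 2259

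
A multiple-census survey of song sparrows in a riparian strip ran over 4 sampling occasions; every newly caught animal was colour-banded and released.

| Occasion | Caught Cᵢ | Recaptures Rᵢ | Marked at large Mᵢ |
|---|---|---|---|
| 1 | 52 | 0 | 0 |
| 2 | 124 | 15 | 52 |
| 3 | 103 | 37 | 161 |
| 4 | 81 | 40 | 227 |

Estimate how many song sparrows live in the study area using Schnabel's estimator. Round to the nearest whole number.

Σ MᵢCᵢ = 0·52 + 52·124 + 161·103 + 227·81 = 0 + 6448 + 16583 + 18387 = 41418
Σ Rᵢ = 0 + 15 + 37 + 40 = 92
N̂ = 41418 / 92 ≈ 450.2 → 450

N ≈ 450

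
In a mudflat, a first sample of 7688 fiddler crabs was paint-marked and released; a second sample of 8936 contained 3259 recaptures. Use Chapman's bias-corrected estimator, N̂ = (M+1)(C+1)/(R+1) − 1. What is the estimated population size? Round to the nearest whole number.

N̂ = (7688+1)(8936+1)/(3259+1) − 1 = 7689·8937/3260 − 1
= 68716593/3260 − 1 ≈ 21078.7 − 1 ≈ 21077.7 → 21078

N ≈ 21,078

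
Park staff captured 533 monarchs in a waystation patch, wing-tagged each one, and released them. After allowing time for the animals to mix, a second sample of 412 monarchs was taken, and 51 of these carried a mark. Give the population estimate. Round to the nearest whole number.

N = (533 × 412) / 51 = 219596 / 51 ≈ 4305.8 → 4306

N ≈ 4306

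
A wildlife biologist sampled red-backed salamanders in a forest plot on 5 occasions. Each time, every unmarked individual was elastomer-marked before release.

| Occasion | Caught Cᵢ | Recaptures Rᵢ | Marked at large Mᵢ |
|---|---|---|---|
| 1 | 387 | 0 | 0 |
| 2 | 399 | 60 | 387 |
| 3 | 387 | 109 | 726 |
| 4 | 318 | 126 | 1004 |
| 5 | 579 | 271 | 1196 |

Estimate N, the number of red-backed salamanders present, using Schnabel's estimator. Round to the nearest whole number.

Σ MᵢCᵢ = 0·387 + 387·399 + 726·387 + 1004·318 + 1196·579 = 0 + 154413 + 280962 + 319272 + 692484 = 1447131
Σ Rᵢ = 0 + 60 + 109 + 126 + 271 = 566
N̂ = 1447131 / 566 ≈ 2556.8 → 2557

N ≈ 2557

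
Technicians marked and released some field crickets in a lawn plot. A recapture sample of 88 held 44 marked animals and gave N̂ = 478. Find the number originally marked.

From N = M·C/R: M = N·R / C = 478·44 / 88 = 21032 / 88 = 239.

M = 239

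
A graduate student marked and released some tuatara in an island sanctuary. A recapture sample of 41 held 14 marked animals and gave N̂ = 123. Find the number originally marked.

From N = M·C/R: M = N·R / C = 123·14 / 41 = 1722 / 41 = 42.

M = 42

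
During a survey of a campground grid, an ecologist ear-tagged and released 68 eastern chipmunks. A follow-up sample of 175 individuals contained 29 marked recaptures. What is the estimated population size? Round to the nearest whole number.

N ≈ 410

The marked fraction in the recapture sample should equal the marked fraction in the population: 29/175 = 68/N.
N = (68 × 175) / 29 = 11900 / 29 ≈ 410.3 → 410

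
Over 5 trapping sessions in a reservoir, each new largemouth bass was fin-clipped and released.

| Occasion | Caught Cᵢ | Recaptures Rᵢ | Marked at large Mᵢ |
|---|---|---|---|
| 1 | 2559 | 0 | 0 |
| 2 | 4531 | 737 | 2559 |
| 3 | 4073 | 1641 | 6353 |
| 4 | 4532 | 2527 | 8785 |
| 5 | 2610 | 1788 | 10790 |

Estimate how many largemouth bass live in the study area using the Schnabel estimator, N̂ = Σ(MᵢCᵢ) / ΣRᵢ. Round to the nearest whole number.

Σ MᵢCᵢ = 0·2559 + 2559·4531 + 6353·4073 + 8785·4532 + 10790·2610 = 0 + 11594829 + 25875769 + 39813620 + 28161900 = 105446118
Σ Rᵢ = 0 + 737 + 1641 + 2527 + 1788 = 6693
N̂ = 105446118 / 6693 ≈ 15754.7 → 15755

N ≈ 15,755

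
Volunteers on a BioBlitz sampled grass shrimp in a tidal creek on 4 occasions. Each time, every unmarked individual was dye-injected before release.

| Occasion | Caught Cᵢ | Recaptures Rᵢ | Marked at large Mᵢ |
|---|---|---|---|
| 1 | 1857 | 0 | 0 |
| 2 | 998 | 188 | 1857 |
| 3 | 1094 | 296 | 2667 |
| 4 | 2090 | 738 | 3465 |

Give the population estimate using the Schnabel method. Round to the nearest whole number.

N ≈ 9830

Σ MᵢCᵢ = 0·1857 + 1857·998 + 2667·1094 + 3465·2090 = 0 + 1853286 + 2917698 + 7241850 = 12012834
Σ Rᵢ = 0 + 188 + 296 + 738 = 1222
N̂ = 12012834 / 1222 ≈ 9830.47 → 9830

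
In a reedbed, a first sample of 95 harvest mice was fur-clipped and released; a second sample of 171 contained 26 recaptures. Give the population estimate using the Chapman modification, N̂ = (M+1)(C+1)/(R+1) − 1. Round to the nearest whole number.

N̂ = (95+1)(171+1)/(26+1) − 1 = 96·172/27 − 1
= 16512/27 − 1 ≈ 611.6 − 1 ≈ 610.6 → 611

N ≈ 611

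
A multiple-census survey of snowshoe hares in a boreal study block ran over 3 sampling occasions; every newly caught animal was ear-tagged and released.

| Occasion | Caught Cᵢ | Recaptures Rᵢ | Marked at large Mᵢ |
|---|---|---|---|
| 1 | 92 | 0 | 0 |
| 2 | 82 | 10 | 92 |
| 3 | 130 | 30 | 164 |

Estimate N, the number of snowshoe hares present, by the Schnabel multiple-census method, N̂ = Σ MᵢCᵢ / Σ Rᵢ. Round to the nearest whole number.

Σ MᵢCᵢ = 0·92 + 92·82 + 164·130 = 0 + 7544 + 21320 = 28864
Σ Rᵢ = 0 + 10 + 30 = 40
N̂ = 28864 / 40 ≈ 721.6 → 722

N ≈ 722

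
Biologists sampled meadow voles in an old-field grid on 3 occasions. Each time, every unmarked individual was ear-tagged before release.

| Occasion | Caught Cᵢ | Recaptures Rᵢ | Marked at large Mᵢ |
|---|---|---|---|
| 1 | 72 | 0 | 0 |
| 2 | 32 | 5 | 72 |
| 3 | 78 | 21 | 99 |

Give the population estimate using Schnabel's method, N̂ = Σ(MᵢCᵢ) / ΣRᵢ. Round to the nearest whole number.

N ≈ 386

Σ MᵢCᵢ = 0·72 + 72·32 + 99·78 = 0 + 2304 + 7722 = 10026
Σ Rᵢ = 0 + 5 + 21 = 26
N̂ = 10026 / 26 ≈ 385.6 → 386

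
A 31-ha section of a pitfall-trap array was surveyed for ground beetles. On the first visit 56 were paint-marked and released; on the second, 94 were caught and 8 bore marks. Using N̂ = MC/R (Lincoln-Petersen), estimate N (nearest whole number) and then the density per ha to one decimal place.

density ≈ 21.2 ground beetles per ha

N̂ = 56·94/8 = 5264/8 = 658
Density = N̂ / area = 658 / 31 ≈ 21.23 → 21.2 per ha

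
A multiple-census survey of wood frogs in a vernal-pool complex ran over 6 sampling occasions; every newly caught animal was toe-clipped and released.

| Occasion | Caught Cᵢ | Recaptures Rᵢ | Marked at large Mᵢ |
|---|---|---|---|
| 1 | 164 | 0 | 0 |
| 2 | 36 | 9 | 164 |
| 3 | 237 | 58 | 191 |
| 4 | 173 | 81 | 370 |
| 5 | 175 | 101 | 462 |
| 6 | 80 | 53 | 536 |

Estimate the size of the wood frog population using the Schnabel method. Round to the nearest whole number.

Σ MᵢCᵢ = 0·164 + 164·36 + 191·237 + 370·173 + 462·175 + 536·80 = 0 + 5904 + 45267 + 64010 + 80850 + 42880 = 238911
Σ Rᵢ = 0 + 9 + 58 + 81 + 101 + 53 = 302
N̂ = 238911 / 302 ≈ 791.1 → 791

N ≈ 791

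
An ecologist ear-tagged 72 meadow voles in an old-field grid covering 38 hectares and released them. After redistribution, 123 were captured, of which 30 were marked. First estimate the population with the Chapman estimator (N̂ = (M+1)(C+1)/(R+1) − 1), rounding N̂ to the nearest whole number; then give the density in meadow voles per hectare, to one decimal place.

density ≈ 7.7 meadow voles per hectare

N̂ = 73·124/31 − 1 = 9052/31 − 1 = 291
Density = N̂ / area = 291 / 38 ≈ 7.66 → 7.7 per hectare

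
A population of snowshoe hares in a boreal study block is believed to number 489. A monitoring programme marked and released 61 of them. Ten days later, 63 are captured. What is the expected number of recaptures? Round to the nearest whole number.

The marked fraction of the population is 61/489, so in a sample of 63 expect C·(M/N) marked.
E[R] = 61 × 63 / 489 = 3843 / 489 ≈ 7.9 → 8

expected recaptures ≈ 8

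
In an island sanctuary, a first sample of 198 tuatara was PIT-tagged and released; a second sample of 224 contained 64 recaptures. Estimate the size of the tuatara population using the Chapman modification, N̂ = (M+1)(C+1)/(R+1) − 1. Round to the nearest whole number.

N̂ = (198+1)(224+1)/(64+1) − 1 = 199·225/65 − 1
= 44775/65 − 1 ≈ 688.8 − 1 ≈ 687.8 → 688

N ≈ 688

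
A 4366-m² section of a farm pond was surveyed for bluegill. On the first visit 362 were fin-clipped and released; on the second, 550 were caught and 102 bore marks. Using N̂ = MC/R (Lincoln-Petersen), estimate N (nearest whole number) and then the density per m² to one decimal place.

density ≈ 0.4 bluegill per m²

N̂ = 362·550/102 = 199100/102 ≈ 1952.0 → 1952
Density = N̂ / area = 1952 / 4366 ≈ 0.447 → 0.4 per m²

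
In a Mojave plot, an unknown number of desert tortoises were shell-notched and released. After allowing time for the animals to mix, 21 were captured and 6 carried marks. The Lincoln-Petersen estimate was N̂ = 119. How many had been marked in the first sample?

M = 34

From N = M·C/R: M = N·R / C = 119·6 / 21 = 714 / 21 = 34.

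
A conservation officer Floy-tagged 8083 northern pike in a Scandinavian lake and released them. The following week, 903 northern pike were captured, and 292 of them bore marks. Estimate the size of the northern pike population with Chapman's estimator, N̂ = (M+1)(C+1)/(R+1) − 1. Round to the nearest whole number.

N̂ = (8083+1)(903+1)/(292+1) − 1 = 8084·904/293 − 1
= 7307936/293 − 1 ≈ 24941.8 − 1 ≈ 24940.8 → 24941

N ≈ 24,941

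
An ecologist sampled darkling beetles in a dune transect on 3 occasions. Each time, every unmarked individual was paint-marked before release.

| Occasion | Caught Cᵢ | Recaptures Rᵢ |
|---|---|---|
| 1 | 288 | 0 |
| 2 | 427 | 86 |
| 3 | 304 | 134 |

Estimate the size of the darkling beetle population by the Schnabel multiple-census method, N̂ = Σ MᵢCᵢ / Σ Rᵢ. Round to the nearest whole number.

Marked at large before each occasion: Mᵢ = Σⱼ<ᵢ (Cⱼ − Rⱼ) → M1=0, M2=288, M3=629
Σ MᵢCᵢ = 0·288 + 288·427 + 629·304 = 0 + 122976 + 191216 = 314192
Σ Rᵢ = 0 + 86 + 134 = 220
N̂ = 314192 / 220 ≈ 1428.1 → 1428

N ≈ 1428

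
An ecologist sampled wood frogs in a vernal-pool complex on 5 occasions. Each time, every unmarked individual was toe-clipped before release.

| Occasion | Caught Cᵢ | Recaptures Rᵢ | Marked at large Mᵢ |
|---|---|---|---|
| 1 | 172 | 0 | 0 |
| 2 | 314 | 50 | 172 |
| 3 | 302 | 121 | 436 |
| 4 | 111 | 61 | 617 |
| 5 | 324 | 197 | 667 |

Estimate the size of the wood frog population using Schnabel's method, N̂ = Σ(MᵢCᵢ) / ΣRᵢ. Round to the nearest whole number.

N ≈ 1096

Σ MᵢCᵢ = 0·172 + 172·314 + 436·302 + 617·111 + 667·324 = 0 + 54008 + 131672 + 68487 + 216108 = 470275
Σ Rᵢ = 0 + 50 + 121 + 61 + 197 = 429
N̂ = 470275 / 429 ≈ 1096.2 → 1096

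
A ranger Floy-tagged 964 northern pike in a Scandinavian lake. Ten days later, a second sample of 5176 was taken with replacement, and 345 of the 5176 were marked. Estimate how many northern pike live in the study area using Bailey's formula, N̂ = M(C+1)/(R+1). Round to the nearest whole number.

N̂ = 964·(5176+1)/(345+1) = 964·5177/346 = 4990628/346 ≈ 14423.8 → 14424

N ≈ 14,424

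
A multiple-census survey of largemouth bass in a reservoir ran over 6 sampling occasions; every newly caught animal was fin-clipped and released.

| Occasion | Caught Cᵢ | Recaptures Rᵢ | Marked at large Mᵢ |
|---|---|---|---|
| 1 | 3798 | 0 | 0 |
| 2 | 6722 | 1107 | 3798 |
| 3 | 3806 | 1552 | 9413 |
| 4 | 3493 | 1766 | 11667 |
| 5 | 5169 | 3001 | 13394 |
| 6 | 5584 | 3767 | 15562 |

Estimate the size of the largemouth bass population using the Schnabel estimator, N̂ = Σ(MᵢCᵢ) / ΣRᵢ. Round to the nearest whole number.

Σ MᵢCᵢ = 0·3798 + 3798·6722 + 9413·3806 + 11667·3493 + 13394·5169 + 15562·5584 = 0 + 25530156 + 35825878 + 40752831 + 69233586 + 86898208 = 258240659
Σ Rᵢ = 0 + 1107 + 1552 + 1766 + 3001 + 3767 = 11193
N̂ = 258240659 / 11193 ≈ 23071.6 → 23072

N ≈ 23,072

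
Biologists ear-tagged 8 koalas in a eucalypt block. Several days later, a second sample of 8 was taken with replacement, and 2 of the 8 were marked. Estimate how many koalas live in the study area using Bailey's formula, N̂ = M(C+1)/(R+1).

N = 24

N̂ = 8·(8+1)/(2+1) = 8·9/3 = 72/3 = 24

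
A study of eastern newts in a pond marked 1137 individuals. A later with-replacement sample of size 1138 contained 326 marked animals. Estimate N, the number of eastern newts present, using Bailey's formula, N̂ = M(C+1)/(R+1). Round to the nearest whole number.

N ≈ 3960

N̂ = 1137·(1138+1)/(326+1) = 1137·1139/327 = 1295043/327 ≈ 3960.4 → 3960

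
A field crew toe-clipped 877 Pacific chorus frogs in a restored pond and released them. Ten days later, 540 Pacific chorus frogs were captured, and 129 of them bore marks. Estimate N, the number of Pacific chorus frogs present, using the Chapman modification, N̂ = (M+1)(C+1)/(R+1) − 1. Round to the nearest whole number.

N̂ = (877+1)(540+1)/(129+1) − 1 = 878·541/130 − 1
= 474998/130 − 1 ≈ 3653.8 − 1 ≈ 3652.8 → 3653

N ≈ 3653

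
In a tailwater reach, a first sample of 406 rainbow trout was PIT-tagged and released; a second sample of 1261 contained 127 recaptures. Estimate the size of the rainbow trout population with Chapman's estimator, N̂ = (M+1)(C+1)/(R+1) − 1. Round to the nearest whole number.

N̂ = (406+1)(1261+1)/(127+1) − 1 = 407·1262/128 − 1
= 513634/128 − 1 ≈ 4012.8 − 1 ≈ 4011.8 → 4012

N ≈ 4012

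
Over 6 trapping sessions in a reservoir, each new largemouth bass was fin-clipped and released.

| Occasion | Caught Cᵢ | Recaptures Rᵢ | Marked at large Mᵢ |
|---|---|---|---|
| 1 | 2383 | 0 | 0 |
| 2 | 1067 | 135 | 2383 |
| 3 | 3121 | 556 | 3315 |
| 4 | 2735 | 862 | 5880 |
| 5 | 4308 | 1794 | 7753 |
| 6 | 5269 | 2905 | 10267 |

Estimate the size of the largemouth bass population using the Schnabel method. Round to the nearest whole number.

N ≈ 18,629

Σ MᵢCᵢ = 0·2383 + 2383·1067 + 3315·3121 + 5880·2735 + 7753·4308 + 10267·5269 = 0 + 2542661 + 10346115 + 16081800 + 33399924 + 54096823 = 116467323
Σ Rᵢ = 0 + 135 + 556 + 862 + 1794 + 2905 = 6252
N̂ = 116467323 / 6252 ≈ 18628.8 → 18629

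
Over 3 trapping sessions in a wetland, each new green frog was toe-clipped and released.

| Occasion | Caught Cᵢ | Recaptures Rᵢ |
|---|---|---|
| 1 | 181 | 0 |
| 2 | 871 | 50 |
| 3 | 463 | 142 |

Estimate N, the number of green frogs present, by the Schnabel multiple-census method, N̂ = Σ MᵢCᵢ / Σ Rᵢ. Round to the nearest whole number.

Marked at large before each occasion: Mᵢ = Σⱼ<ᵢ (Cⱼ − Rⱼ) → M1=0, M2=181, M3=1002
Σ MᵢCᵢ = 0·181 + 181·871 + 1002·463 = 0 + 157651 + 463926 = 621577
Σ Rᵢ = 0 + 50 + 142 = 192
N̂ = 621577 / 192 ≈ 3237.4 → 3237

N ≈ 3237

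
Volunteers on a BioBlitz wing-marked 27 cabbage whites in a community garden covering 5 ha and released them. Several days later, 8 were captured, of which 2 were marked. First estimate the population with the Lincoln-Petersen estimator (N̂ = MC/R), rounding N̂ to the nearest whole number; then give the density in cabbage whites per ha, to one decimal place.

density ≈ 21.6 cabbage whites per ha

N̂ = 27·8/2 = 216/2 = 108
Density = N̂ / area = 108 / 5 ≈ 21.60 → 21.6 per ha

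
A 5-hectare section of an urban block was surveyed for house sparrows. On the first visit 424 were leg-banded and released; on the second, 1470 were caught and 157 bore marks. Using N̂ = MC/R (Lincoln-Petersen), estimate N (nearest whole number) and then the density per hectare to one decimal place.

N̂ = 424·1470/157 = 623280/157 ≈ 3969.9 → 3970
Density = N̂ / area = 3970 / 5 = 794.0 per hectare

density ≈ 794.0 house sparrows per hectare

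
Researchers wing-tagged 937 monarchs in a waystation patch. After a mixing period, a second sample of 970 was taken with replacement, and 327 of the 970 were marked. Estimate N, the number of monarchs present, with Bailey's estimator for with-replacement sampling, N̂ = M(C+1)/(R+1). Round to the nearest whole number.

N̂ = 937·(970+1)/(327+1) = 937·971/328 = 909827/328 ≈ 2773.9 → 2774

N ≈ 2774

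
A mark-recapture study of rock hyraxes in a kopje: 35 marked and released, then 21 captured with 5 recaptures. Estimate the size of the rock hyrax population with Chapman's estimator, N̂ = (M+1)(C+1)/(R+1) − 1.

N = 131

N̂ = (35+1)(21+1)/(5+1) − 1 = 36·22/6 − 1
= 792/6 − 1 = 132 − 1 = 131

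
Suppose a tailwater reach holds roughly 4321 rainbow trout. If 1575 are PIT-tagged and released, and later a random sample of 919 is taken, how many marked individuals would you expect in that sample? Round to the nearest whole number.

expected recaptures ≈ 335

Expected recaptures E[R] = M·C / N.
E[R] = 1575 × 919 / 4321 = 1447425 / 4321 ≈ 335.0 → 335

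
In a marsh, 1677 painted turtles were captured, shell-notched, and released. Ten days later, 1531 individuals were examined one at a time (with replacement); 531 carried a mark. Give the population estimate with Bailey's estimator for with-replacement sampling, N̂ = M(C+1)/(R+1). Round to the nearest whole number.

N ≈ 4829

N̂ = 1677·(1531+1)/(531+1) = 1677·1532/532 = 2569164/532 ≈ 4829.3 → 4829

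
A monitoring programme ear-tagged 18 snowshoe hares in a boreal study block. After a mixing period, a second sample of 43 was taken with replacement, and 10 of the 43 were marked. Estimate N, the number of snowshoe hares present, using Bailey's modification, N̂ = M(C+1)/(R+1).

N̂ = 18·(43+1)/(10+1) = 18·44/11 = 792/11 = 72

N = 72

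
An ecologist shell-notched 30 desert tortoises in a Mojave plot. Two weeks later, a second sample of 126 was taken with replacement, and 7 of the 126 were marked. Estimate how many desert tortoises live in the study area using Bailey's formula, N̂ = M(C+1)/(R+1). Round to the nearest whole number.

N ≈ 476

N̂ = 30·(126+1)/(7+1) = 30·127/8 = 3810/8 ≈ 476.2 → 476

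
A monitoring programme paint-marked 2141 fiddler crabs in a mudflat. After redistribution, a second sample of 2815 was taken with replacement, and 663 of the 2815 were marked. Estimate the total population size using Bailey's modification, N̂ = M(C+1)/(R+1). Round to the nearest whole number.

N̂ = 2141·(2815+1)/(663+1) = 2141·2816/664 = 6029056/664 ≈ 9079.9 → 9080

N ≈ 9080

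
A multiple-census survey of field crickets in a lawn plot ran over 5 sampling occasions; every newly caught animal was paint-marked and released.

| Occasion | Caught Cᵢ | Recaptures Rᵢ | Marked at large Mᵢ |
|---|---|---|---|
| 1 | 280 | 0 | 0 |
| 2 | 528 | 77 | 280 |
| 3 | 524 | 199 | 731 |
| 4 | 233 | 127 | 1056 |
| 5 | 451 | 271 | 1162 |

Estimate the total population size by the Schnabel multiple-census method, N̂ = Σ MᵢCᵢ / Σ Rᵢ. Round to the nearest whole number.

N ≈ 1930

Σ MᵢCᵢ = 0·280 + 280·528 + 731·524 + 1056·233 + 1162·451 = 0 + 147840 + 383044 + 246048 + 524062 = 1300994
Σ Rᵢ = 0 + 77 + 199 + 127 + 271 = 674
N̂ = 1300994 / 674 ≈ 1930.3 → 1930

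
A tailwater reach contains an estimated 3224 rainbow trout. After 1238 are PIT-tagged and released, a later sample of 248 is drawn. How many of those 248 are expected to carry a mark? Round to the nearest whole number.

The marked fraction of the population is 1238/3224, so in a sample of 248 expect C·(M/N) marked.
E[R] = 1238 × 248 / 3224 = 307024 / 3224 ≈ 95.2 → 95

expected recaptures ≈ 95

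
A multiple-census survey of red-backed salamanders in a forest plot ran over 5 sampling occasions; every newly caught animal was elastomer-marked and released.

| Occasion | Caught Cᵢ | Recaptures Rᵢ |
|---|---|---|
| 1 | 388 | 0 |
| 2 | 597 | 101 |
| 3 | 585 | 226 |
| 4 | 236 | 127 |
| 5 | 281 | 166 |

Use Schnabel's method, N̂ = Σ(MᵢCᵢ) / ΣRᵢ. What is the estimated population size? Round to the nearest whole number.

Marked at large before each occasion: Mᵢ = Σⱼ<ᵢ (Cⱼ − Rⱼ) → M1=0, M2=388, M3=884, M4=1243, M5=1352
Σ MᵢCᵢ = 0·388 + 388·597 + 884·585 + 1243·236 + 1352·281 = 0 + 231636 + 517140 + 293348 + 379912 = 1422036
Σ Rᵢ = 0 + 101 + 226 + 127 + 166 = 620
N̂ = 1422036 / 620 ≈ 2293.6 → 2294

N ≈ 2294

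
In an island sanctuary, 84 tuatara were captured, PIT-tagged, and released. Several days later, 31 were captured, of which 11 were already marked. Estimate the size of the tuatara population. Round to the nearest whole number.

N = (84 × 31) / 11 = 2604 / 11 ≈ 236.7 → 237

N ≈ 237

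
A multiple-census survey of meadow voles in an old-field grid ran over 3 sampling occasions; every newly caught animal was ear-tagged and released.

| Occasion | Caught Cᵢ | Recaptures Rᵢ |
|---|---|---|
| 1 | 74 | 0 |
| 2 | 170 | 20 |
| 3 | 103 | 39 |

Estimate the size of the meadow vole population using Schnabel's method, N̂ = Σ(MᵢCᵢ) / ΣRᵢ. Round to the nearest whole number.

N ≈ 604

Marked at large before each occasion: Mᵢ = Σⱼ<ᵢ (Cⱼ − Rⱼ) → M1=0, M2=74, M3=224
Σ MᵢCᵢ = 0·74 + 74·170 + 224·103 = 0 + 12580 + 23072 = 35652
Σ Rᵢ = 0 + 20 + 39 = 59
N̂ = 35652 / 59 ≈ 604.3 → 604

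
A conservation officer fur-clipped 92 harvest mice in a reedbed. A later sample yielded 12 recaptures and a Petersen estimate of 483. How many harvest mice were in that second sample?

C = 63

From N = M·C/R: C = N·R / M = 483·12 / 92 = 5796 / 92 = 63.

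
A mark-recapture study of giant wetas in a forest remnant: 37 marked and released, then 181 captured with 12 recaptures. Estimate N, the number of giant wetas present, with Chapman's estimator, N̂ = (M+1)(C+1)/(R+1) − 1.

N = 531

N̂ = (37+1)(181+1)/(12+1) − 1 = 38·182/13 − 1
= 6916/13 − 1 = 532 − 1 = 531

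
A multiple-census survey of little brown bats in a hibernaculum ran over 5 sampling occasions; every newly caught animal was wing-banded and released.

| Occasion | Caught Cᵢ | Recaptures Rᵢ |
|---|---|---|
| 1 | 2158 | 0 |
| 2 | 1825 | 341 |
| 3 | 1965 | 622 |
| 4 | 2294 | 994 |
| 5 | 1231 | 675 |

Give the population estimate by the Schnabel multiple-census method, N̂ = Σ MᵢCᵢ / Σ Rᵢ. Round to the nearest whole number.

N ≈ 11,500

Marked at large before each occasion: Mᵢ = Σⱼ<ᵢ (Cⱼ − Rⱼ) → M1=0, M2=2158, M3=3642, M4=4985, M5=6285
Σ MᵢCᵢ = 0·2158 + 2158·1825 + 3642·1965 + 4985·2294 + 6285·1231 = 0 + 3938350 + 7156530 + 11435590 + 7736835 = 30267305
Σ Rᵢ = 0 + 341 + 622 + 994 + 675 = 2632
N̂ = 30267305 / 2632 ≈ 11499.7 → 11500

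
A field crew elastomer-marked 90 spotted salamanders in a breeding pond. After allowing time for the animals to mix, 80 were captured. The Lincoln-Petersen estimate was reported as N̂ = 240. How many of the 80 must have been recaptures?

R = 30

From N = M·C/R: R = M·C / N = 90·80 / 240 = 7200 / 240 = 30.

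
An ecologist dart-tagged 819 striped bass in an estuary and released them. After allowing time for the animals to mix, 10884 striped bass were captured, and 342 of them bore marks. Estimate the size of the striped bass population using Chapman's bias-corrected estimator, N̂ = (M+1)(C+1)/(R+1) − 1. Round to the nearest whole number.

N ≈ 26,021

N̂ = (819+1)(10884+1)/(342+1) − 1 = 820·10885/343 − 1
= 8925700/343 − 1 ≈ 26022.4 − 1 ≈ 26021.4 → 26021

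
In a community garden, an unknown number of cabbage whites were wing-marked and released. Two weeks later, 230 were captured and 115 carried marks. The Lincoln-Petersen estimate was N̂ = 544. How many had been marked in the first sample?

M = 272

From N = M·C/R: M = N·R / C = 544·115 / 230 = 62560 / 230 = 272.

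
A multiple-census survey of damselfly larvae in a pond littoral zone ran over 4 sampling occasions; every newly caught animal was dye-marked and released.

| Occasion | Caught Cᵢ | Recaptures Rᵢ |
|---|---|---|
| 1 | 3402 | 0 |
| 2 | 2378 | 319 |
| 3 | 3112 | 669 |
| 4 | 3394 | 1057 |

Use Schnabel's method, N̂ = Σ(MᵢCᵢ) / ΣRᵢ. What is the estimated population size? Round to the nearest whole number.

N ≈ 25,384

Marked at large before each occasion: Mᵢ = Σⱼ<ᵢ (Cⱼ − Rⱼ) → M1=0, M2=3402, M3=5461, M4=7904
Σ MᵢCᵢ = 0·3402 + 3402·2378 + 5461·3112 + 7904·3394 = 0 + 8089956 + 16994632 + 26826176 = 51910764
Σ Rᵢ = 0 + 319 + 669 + 1057 = 2045
N̂ = 51910764 / 2045 ≈ 25384.2 → 25384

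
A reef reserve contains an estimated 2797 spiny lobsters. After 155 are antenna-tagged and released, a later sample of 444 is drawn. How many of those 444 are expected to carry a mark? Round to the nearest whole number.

expected recaptures ≈ 25

Expected recaptures E[R] = M·C / N.
E[R] = 155 × 444 / 2797 = 68820 / 2797 ≈ 24.6 → 25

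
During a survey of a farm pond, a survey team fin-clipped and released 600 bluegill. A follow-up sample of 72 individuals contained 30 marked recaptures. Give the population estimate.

If marked individuals mix randomly, R/C ≈ M/N, giving N ≈ M·C/R.
N = (600 × 72) / 30 = 43200 / 30 = 1440

N = 1440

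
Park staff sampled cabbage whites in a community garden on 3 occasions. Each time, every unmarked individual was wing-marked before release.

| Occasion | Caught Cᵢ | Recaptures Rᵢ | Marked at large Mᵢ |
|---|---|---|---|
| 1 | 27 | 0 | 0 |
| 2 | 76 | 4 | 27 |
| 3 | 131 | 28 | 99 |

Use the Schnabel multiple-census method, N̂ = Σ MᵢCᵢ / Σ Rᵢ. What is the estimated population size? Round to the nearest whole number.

N ≈ 469

Σ MᵢCᵢ = 0·27 + 27·76 + 99·131 = 0 + 2052 + 12969 = 15021
Σ Rᵢ = 0 + 4 + 28 = 32
N̂ = 15021 / 32 ≈ 469.4 → 469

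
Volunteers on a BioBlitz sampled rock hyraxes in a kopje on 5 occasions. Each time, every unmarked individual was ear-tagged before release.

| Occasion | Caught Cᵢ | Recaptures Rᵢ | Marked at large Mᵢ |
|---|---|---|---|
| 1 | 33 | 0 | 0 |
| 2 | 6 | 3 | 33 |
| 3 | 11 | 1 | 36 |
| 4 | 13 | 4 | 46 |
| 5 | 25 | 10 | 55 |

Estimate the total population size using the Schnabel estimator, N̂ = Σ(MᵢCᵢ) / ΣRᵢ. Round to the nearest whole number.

N ≈ 143

Σ MᵢCᵢ = 0·33 + 33·6 + 36·11 + 46·13 + 55·25 = 0 + 198 + 396 + 598 + 1375 = 2567
Σ Rᵢ = 0 + 3 + 1 + 4 + 10 = 18
N̂ = 2567 / 18 ≈ 142.6 → 143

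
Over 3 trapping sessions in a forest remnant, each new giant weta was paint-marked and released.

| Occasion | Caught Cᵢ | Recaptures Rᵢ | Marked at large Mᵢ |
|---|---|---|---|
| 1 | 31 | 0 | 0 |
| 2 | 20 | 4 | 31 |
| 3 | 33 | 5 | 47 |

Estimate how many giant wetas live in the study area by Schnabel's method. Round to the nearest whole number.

N ≈ 241

Σ MᵢCᵢ = 0·31 + 31·20 + 47·33 = 0 + 620 + 1551 = 2171
Σ Rᵢ = 0 + 4 + 5 = 9
N̂ = 2171 / 9 ≈ 241.2 → 241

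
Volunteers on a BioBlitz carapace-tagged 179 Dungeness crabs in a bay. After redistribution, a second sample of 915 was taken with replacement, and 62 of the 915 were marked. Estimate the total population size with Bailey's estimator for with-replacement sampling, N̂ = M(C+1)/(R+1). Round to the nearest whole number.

N̂ = 179·(915+1)/(62+1) = 179·916/63 = 163964/63 ≈ 2602.6 → 2603

N ≈ 2603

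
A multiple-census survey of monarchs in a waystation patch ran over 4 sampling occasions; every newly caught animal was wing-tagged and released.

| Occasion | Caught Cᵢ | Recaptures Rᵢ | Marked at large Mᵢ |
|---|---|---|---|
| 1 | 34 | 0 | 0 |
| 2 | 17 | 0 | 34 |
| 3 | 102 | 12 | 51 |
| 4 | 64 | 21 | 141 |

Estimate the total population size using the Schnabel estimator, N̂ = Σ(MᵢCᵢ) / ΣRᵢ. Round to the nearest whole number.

N ≈ 449

Σ MᵢCᵢ = 0·34 + 34·17 + 51·102 + 141·64 = 0 + 578 + 5202 + 9024 = 14804
Σ Rᵢ = 0 + 0 + 12 + 21 = 33
N̂ = 14804 / 33 ≈ 448.6 → 449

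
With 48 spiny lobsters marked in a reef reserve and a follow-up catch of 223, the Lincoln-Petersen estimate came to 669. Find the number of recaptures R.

From N = M·C/R: R = M·C / N = 48·223 / 669 = 10704 / 669 = 16.

R = 16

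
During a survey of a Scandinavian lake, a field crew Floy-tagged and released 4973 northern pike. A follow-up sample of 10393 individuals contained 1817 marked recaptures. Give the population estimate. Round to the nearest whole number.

N ≈ 28,445

If marked individuals mix randomly, R/C ≈ M/N, giving N ≈ M·C/R.
N = (4973 × 10393) / 1817 = 51684389 / 1817 ≈ 28444.9 → 28445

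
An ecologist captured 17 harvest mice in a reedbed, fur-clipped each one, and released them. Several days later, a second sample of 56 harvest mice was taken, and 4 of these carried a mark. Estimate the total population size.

N = (17 × 56) / 4 = 952 / 4 = 238

N = 238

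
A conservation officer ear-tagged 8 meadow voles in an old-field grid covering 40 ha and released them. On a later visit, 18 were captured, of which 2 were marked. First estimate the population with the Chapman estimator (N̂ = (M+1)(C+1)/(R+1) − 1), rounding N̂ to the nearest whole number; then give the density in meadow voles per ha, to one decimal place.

N̂ = 9·19/3 − 1 = 171/3 − 1 = 56
Density = N̂ / area = 56 / 40 ≈ 1.40 → 1.4 per ha

density ≈ 1.4 meadow voles per ha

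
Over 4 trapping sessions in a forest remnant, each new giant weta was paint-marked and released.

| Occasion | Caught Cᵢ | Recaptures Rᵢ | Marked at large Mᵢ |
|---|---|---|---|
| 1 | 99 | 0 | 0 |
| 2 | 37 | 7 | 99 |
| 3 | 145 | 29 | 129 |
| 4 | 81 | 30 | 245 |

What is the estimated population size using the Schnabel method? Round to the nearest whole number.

N ≈ 640

Σ MᵢCᵢ = 0·99 + 99·37 + 129·145 + 245·81 = 0 + 3663 + 18705 + 19845 = 42213
Σ Rᵢ = 0 + 7 + 29 + 30 = 66
N̂ = 42213 / 66 ≈ 639.6 → 640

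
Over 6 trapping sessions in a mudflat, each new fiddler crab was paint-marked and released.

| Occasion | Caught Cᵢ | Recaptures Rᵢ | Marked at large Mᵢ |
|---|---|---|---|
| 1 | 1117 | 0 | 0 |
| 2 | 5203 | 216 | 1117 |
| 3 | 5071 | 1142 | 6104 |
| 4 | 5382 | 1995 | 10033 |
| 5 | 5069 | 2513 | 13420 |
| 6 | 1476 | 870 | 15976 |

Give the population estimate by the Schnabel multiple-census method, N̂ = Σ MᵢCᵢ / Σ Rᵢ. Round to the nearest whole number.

Σ MᵢCᵢ = 0·1117 + 1117·5203 + 6104·5071 + 10033·5382 + 13420·5069 + 15976·1476 = 0 + 5811751 + 30953384 + 53997606 + 68025980 + 23580576 = 182369297
Σ Rᵢ = 0 + 216 + 1142 + 1995 + 2513 + 870 = 6736
N̂ = 182369297 / 6736 ≈ 27073.8 → 27074

N ≈ 27,074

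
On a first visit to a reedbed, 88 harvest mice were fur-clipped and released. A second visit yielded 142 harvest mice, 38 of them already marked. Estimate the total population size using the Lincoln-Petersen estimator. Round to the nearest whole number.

N ≈ 329

Lincoln-Petersen assumes M/N = R/C, so N = M·C / R.
N = (88 × 142) / 38 = 12496 / 38 ≈ 328.8 → 329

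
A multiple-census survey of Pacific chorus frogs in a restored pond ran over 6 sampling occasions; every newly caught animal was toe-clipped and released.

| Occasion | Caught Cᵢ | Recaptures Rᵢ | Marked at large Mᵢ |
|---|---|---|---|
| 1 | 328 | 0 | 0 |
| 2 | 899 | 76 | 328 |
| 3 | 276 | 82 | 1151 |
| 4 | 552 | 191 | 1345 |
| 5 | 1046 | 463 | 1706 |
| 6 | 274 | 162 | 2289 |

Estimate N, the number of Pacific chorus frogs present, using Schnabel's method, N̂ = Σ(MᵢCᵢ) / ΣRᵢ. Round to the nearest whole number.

N ≈ 3867

Σ MᵢCᵢ = 0·328 + 328·899 + 1151·276 + 1345·552 + 1706·1046 + 2289·274 = 0 + 294872 + 317676 + 742440 + 1784476 + 627186 = 3766650
Σ Rᵢ = 0 + 76 + 82 + 191 + 463 + 162 = 974
N̂ = 3766650 / 974 ≈ 3867.2 → 3867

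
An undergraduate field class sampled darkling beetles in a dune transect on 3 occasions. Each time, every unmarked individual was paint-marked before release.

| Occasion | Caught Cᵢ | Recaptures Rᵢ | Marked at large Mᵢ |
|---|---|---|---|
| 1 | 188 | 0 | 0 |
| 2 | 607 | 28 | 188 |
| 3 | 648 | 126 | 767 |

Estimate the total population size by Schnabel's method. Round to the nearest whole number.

Σ MᵢCᵢ = 0·188 + 188·607 + 767·648 = 0 + 114116 + 497016 = 611132
Σ Rᵢ = 0 + 28 + 126 = 154
N̂ = 611132 / 154 ≈ 3968.4 → 3968

N ≈ 3968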